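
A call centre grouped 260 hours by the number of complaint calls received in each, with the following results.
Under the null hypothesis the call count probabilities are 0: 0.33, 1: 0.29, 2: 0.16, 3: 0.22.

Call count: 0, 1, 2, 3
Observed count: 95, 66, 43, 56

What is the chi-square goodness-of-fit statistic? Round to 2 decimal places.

2.23

Expected counts E_i = n·p_i: 260×0.33 = 85.8, 260×0.29 = 75.4, 260×0.16 = 41.6, 260×0.22 = 57.2.
0: (95 − 85.8)²/85.8 = 84.64/85.8 = 0.986
1: (66 − 75.4)²/75.4 = 88.36/75.4 = 1.172
2: (43 − 41.6)²/41.6 = 1.96/41.6 = 0.047
3: (56 − 57.2)²/57.2 = 1.44/57.2 = 0.025
Sum = 2.23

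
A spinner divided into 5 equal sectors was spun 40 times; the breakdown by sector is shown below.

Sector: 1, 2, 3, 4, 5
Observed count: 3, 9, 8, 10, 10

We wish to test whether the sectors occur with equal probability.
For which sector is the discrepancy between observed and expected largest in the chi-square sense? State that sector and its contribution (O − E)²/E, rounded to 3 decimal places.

1, 3.125

Under H₀ each category has probability 1/5, so each expected count is 40/5 = 8.
χ² = (3−8)²/8 + (9−8)²/8 + (8−8)²/8 + (10−8)²/8 + (10−8)²/8
   = 3.1250 + 0.1250 + 0.0000 + 0.5000 + 0.5000
The largest term is for 1: 3.125.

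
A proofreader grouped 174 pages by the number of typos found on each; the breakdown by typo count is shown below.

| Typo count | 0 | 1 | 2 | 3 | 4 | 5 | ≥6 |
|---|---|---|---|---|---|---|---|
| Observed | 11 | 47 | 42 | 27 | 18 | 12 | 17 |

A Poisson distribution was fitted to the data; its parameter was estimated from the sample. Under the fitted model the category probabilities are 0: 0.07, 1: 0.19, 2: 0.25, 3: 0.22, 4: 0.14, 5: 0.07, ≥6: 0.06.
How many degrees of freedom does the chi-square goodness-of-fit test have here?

5

There are k = 7 categories and 1 parameter estimated from the data, so df = 7 − 1 − 1 = 5.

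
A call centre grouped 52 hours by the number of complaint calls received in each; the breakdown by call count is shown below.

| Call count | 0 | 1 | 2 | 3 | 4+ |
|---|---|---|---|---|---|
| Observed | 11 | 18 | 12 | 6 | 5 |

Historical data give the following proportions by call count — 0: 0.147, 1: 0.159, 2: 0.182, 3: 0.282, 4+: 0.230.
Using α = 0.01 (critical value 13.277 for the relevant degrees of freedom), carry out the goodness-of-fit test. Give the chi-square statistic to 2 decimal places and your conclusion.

Expected counts E_i = n·p_i: 52×0.147 = 7.644, 52×0.159 = 8.268, 52×0.182 = 9.464, 52×0.282 = 14.664, 52×0.230 = 11.96.
cat         O        E   (O−E)²/E
0          11    7.644      1.473
1          18    8.268     11.455
2          12    9.464      0.680
3           6   14.664      5.119
4+          5    11.96      4.050
Sum = 22.78
df = 4. Since 22.78 > 13.277, we reject H₀.

22.78; reject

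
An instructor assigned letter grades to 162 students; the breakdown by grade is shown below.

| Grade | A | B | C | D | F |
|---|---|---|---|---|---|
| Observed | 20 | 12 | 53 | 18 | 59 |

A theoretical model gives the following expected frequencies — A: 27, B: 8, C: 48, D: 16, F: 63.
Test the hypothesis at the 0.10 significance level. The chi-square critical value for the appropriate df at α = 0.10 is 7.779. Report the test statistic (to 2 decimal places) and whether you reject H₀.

A: (20 − 27)²/27 = 49/27 = 1.815
B: (12 − 8)²/8 = 16/8 = 2.000
C: (53 − 48)²/48 = 25/48 = 0.521
D: (18 − 16)²/16 = 4/16 = 0.250
F: (59 − 63)²/63 = 16/63 = 0.254
Sum = 4.84
df = 4. Since 4.84 < 7.779, we do not reject H₀.

4.84; do not reject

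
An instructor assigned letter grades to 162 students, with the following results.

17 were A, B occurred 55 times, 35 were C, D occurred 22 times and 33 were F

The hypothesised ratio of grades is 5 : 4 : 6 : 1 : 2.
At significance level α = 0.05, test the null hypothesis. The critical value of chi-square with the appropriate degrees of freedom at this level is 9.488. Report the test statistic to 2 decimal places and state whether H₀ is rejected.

Ratio total = 18. Expected counts: 162×5/18 = 45, 162×4/18 = 36, 162×6/18 = 54, 162×1/18 = 9, 162×2/18 = 18.
A: (17 − 45)²/45 = 784/45 = 17.422
B: (55 − 36)²/36 = 361/36 = 10.028
C: (35 − 54)²/54 = 361/54 = 6.685
D: (22 − 9)²/9 = 169/9 = 18.778
F: (33 − 18)²/18 = 225/18 = 12.500
Sum = 65.41
df = 4. Since 65.41 > 9.488, we reject H₀.

65.41; reject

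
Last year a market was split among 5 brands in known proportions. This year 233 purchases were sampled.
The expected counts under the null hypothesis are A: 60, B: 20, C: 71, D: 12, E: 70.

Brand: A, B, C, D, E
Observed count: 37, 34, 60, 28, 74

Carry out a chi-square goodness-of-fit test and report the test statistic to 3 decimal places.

χ² = (37−60)²/60 + (34−20)²/20 + (60−71)²/71 + (28−12)²/12 + (74−70)²/70
   = 8.8167 + 9.8000 + 1.7042 + 21.3333 + 0.2286
Sum = 41.883

41.883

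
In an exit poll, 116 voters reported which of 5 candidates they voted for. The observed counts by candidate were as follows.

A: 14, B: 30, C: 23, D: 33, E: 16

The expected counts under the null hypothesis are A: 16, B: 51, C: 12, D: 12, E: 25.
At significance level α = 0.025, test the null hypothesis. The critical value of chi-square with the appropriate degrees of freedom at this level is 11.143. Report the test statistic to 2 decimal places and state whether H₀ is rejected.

58.97; reject

χ² = (14−16)²/16 + (30−51)²/51 + (23−12)²/12 + (33−12)²/12 + (16−25)²/25
   = 0.250 + 8.647 + 10.083 + 36.750 + 3.240
Sum = 58.97
df = 4. Since 58.97 > 11.143, we reject H₀.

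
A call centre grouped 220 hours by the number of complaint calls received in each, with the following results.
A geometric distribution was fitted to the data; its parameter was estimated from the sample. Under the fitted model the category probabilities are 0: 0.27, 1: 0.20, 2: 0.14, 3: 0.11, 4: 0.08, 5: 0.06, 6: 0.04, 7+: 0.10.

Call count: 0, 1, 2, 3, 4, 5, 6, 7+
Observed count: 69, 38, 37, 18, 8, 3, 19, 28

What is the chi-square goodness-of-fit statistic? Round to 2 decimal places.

Expected counts E_i = n·p_i: 220×0.27 = 59.4, 220×0.20 = 44, 220×0.14 = 30.8, 220×0.11 = 24.2, 220×0.08 = 17.6, 220×0.06 = 13.2, 220×0.04 = 8.8, 220×0.10 = 22.
cat         O        E   (O−E)²/E
0          69     59.4      1.552
1          38       44      0.818
2          37     30.8      1.248
3          18     24.2      1.588
4           8     17.6      5.236
5           3     13.2      7.882
6          19      8.8     11.823
7+         28       22      1.636
Sum = 31.78

31.78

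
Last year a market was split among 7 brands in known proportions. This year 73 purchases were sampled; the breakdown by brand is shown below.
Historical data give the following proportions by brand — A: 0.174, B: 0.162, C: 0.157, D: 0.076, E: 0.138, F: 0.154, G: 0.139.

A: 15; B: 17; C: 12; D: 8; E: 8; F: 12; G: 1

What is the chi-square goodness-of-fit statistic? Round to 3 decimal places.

12.512

Expected counts E_i = n·p_i: 73×0.174 = 12.702, 73×0.162 = 11.826, 73×0.157 = 11.461, 73×0.076 = 5.548, 73×0.138 = 10.074, 73×0.154 = 11.242, 73×0.139 = 10.147.
A: (15 − 12.702)²/12.702 = 5.280804/12.702 = 0.4157
B: (17 − 11.826)²/11.826 = 26.770276/11.826 = 2.2637
C: (12 − 11.461)²/11.461 = 0.290521/11.461 = 0.0253
D: (8 − 5.548)²/5.548 = 6.012304/5.548 = 1.0837
E: (8 − 10.074)²/10.074 = 4.301476/10.074 = 0.4270
F: (12 − 11.242)²/11.242 = 0.574564/11.242 = 0.0511
G: (1 − 10.147)²/10.147 = 83.667609/10.147 = 8.2456
Sum = 12.512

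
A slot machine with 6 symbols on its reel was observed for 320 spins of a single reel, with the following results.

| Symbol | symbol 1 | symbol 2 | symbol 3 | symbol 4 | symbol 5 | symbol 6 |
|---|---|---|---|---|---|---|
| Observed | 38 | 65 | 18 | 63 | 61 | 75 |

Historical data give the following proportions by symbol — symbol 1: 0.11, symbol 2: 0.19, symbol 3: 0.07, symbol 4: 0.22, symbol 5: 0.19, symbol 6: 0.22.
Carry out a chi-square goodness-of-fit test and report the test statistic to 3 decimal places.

2.456

Expected counts E_i = n·p_i: 320×0.11 = 35.2, 320×0.19 = 60.8, 320×0.07 = 22.4, 320×0.22 = 70.4, 320×0.19 = 60.8, 320×0.22 = 70.4.
χ² = (38−35.2)²/35.2 + (65−60.8)²/60.8 + (18−22.4)²/22.4 + (63−70.4)²/70.4 + (61−60.8)²/60.8 + (75−70.4)²/70.4
   = 0.2227 + 0.2901 + 0.8643 + 0.7778 + 0.0007 + 0.3006
Sum = 2.456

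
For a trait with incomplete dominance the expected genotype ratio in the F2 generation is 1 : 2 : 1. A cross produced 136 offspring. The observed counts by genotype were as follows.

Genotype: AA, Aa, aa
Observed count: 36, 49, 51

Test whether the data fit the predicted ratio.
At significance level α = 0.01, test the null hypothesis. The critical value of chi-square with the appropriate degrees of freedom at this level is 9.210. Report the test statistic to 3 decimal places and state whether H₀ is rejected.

13.926; reject

Ratio total = 4. Expected counts: 136×1/4 = 34, 136×2/4 = 68, 136×1/4 = 34.
AA: (36 − 34)²/34 = 4/34 = 0.1176
Aa: (49 − 68)²/68 = 361/68 = 5.3088
aa: (51 − 34)²/34 = 289/34 = 8.5000
Sum = 13.926
df = 2. Since 13.926 > 9.210, we reject H₀.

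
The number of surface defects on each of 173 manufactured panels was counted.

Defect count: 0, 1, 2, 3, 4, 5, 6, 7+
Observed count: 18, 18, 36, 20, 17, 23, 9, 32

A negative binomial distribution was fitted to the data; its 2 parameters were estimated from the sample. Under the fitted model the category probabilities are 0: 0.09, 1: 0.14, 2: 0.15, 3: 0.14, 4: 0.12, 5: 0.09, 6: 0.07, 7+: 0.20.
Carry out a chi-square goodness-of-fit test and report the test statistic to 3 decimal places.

Expected counts E_i = n·p_i: 173×0.09 = 15.57, 173×0.14 = 24.22, 173×0.15 = 25.95, 173×0.14 = 24.22, 173×0.12 = 20.76, 173×0.09 = 15.57, 173×0.07 = 12.11, 173×0.20 = 34.6.
χ² = (18−15.57)²/15.57 + (18−24.22)²/24.22 + (36−25.95)²/25.95 + (20−24.22)²/24.22 + (17−20.76)²/20.76 + (23−15.57)²/15.57 + (9−12.11)²/12.11 + (32−34.6)²/34.6
   = 0.3792 + 1.5974 + 3.8922 + 0.7353 + 0.6810 + 3.5456 + 0.7987 + 0.1954
Sum = 11.825

11.825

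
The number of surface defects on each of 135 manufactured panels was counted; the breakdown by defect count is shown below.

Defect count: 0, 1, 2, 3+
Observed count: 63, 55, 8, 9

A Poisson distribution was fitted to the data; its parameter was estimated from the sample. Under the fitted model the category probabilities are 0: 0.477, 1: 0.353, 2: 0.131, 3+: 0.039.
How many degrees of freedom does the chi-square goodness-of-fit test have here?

There are k = 4 categories and 1 parameter estimated from the data, so df = 4 − 1 − 1 = 2.

2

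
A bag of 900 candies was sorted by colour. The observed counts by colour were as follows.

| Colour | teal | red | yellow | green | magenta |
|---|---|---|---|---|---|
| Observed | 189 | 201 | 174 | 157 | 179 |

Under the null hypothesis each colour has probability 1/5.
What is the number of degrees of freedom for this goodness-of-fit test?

There are k = 5 categories and no parameters were estimated from the data, so df = 5 − 1 = 4.

4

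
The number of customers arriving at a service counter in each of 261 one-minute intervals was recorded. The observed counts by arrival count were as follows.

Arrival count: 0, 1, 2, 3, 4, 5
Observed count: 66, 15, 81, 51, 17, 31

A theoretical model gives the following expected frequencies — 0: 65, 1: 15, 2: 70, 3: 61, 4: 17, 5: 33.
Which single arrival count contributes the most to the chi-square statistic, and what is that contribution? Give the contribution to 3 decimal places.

χ² = (66−65)²/65 + (15−15)²/15 + (81−70)²/70 + (51−61)²/61 + (17−17)²/17 + (31−33)²/33
   = 0.0154 + 0.0000 + 1.7286 + 1.6393 + 0.0000 + 0.1212
The largest term is for 2: 1.729.

2, 1.729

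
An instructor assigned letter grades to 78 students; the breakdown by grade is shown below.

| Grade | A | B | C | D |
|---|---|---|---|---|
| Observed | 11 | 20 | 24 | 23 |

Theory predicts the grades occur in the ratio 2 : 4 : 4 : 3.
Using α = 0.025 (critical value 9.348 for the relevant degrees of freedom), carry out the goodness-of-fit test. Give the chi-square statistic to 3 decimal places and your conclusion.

Ratio total = 13. Expected counts: 78×2/13 = 12, 78×4/13 = 24, 78×4/13 = 24, 78×3/13 = 18.
cat         O        E   (O−E)²/E
A          11       12     0.0833
B          20       24     0.6667
C          24       24     0.0000
D          23       18     1.3889
Sum = 2.139
df = 3. Since 2.139 < 9.348, we do not reject H₀.

2.139; do not reject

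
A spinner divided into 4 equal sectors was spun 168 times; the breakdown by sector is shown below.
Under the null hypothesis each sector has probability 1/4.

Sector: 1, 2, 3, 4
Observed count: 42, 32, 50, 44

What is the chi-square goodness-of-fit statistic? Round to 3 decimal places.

Expected count for each of the 4 categories: 168/4 = 42.
χ² = (42−42)²/42 + (32−42)²/42 + (50−42)²/42 + (44−42)²/42
   = 0.0000 + 2.3810 + 1.5238 + 0.0952
Sum = 4.000

4.000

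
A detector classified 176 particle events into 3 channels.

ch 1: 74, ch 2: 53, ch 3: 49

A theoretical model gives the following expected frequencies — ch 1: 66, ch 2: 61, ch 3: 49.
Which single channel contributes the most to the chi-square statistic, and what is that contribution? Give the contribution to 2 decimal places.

ch 2, 1.05

ch 1: (74 − 66)²/66 = 64/66 = 0.970
ch 2: (53 − 61)²/61 = 64/61 = 1.049
ch 3: (49 − 49)²/49 = 0/49 = 0.000
The largest term is for ch 2: 1.05.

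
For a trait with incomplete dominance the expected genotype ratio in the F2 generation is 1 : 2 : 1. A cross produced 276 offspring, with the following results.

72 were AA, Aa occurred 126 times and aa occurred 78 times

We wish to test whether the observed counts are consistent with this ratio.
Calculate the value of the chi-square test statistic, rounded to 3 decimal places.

Ratio total = 4. Expected counts: 276×1/4 = 69, 276×2/4 = 138, 276×1/4 = 69.
χ² = (72−69)²/69 + (126−138)²/138 + (78−69)²/69
   = 0.1304 + 1.0435 + 1.1739
Sum = 2.348

2.348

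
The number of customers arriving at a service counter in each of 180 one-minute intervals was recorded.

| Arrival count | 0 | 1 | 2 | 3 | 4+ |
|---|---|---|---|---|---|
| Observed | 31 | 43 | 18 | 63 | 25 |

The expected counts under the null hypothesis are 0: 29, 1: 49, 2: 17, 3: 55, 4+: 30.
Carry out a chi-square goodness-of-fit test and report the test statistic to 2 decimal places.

2.93

χ² = (31−29)²/29 + (43−49)²/49 + (18−17)²/17 + (63−55)²/55 + (25−30)²/30
   = 0.138 + 0.735 + 0.059 + 1.164 + 0.833
Sum = 2.93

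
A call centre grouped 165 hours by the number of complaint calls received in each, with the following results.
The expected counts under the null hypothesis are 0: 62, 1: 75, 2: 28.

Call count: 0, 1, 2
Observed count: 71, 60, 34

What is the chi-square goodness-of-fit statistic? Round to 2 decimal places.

5.59

cat         O        E   (O−E)²/E
0          71       62      1.306
1          60       75      3.000
2          34       28      1.286
Sum = 5.59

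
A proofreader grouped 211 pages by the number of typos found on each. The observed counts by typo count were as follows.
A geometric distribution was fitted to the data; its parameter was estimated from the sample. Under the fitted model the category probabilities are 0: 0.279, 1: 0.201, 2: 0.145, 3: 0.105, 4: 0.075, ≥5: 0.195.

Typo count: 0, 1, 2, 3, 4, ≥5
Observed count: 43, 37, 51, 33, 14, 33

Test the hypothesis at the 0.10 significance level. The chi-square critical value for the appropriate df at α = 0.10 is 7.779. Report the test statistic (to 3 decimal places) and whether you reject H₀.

Expected counts E_i = n·p_i: 211×0.279 = 58.869, 211×0.201 = 42.411, 211×0.145 = 30.595, 211×0.105 = 22.155, 211×0.075 = 15.825, 211×0.195 = 41.145.
χ² = (43−58.869)²/58.869 + (37−42.411)²/42.411 + (51−30.595)²/30.595 + (33−22.155)²/22.155 + (14−15.825)²/15.825 + (33−41.145)²/41.145
   = 4.2777 + 0.6904 + 13.6089 + 5.3087 + 0.2105 + 1.6124
Sum = 25.709
df = 4. Since 25.709 > 7.779, we reject H₀.

25.709; reject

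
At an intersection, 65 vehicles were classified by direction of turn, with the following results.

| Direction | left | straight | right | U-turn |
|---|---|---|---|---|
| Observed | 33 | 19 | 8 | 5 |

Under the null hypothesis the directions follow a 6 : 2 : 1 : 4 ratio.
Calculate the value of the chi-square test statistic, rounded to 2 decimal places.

Ratio total = 13. Expected counts: 65×6/13 = 30, 65×2/13 = 10, 65×1/13 = 5, 65×4/13 = 20.
χ² = (33−30)²/30 + (19−10)²/10 + (8−5)²/5 + (5−20)²/20
   = 0.300 + 8.100 + 1.800 + 11.250
Sum = 21.45

21.45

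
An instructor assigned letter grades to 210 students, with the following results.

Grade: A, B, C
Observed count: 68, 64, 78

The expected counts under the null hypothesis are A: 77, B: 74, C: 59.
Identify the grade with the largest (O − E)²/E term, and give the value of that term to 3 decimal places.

A: (68 − 77)²/77 = 81/77 = 1.0519
B: (64 − 74)²/74 = 100/74 = 1.3514
C: (78 − 59)²/59 = 361/59 = 6.1186
The largest term is for C: 6.119.

C, 6.119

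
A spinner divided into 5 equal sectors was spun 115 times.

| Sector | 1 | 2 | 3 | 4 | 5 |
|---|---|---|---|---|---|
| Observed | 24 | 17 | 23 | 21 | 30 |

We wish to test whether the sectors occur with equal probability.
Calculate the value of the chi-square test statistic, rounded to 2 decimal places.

3.91

Expected count for each of the 5 categories: 115/5 = 23.
cat         O        E   (O−E)²/E
1          24       23      0.043
2          17       23      1.565
3          23       23      0.000
4          21       23      0.174
5          30       23      2.130
Sum = 3.91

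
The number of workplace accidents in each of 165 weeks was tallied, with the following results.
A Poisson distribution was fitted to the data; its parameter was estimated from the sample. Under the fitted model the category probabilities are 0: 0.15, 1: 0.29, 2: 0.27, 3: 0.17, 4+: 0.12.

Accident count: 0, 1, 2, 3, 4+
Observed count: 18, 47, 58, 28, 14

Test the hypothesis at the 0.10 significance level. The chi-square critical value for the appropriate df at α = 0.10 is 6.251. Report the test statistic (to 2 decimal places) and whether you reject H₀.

7.62; reject

Expected counts E_i = n·p_i: 165×0.15 = 24.75, 165×0.29 = 47.85, 165×0.27 = 44.55, 165×0.17 = 28.05, 165×0.12 = 19.8.
cat         O        E   (O−E)²/E
0          18    24.75      1.841
1          47    47.85      0.015
2          58    44.55      4.061
3          28    28.05      0.000
4+         14     19.8      1.699
Sum = 7.62
df = 3. Since 7.62 > 6.251, we reject H₀.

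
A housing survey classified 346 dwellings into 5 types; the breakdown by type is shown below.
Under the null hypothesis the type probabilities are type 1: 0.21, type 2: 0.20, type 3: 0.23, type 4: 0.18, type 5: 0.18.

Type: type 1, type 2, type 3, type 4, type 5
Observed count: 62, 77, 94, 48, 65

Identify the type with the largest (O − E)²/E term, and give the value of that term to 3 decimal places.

type 4, 3.274

Expected counts E_i = n·p_i: 346×0.21 = 72.66, 346×0.20 = 69.2, 346×0.23 = 79.58, 346×0.18 = 62.28, 346×0.18 = 62.28.
type 1: (62 − 72.66)²/72.66 = 113.6356/72.66 = 1.5639
type 2: (77 − 69.2)²/69.2 = 60.84/69.2 = 0.8792
type 3: (94 − 79.58)²/79.58 = 207.9364/79.58 = 2.6129
type 4: (48 − 62.28)²/62.28 = 203.9184/62.28 = 3.2742
type 5: (65 − 62.28)²/62.28 = 7.3984/62.28 = 0.1188
The largest term is for type 4: 3.274.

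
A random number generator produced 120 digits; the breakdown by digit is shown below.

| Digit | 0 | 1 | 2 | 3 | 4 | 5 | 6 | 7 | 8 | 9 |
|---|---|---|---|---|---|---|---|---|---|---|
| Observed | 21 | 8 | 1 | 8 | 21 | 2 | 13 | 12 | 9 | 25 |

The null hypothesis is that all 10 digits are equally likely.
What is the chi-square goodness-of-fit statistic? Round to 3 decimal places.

49.500

Expected count for each of the 10 categories: 120/10 = 12.
0: (21 − 12)²/12 = 81/12 = 6.7500
1: (8 − 12)²/12 = 16/12 = 1.3333
2: (1 − 12)²/12 = 121/12 = 10.0833
3: (8 − 12)²/12 = 16/12 = 1.3333
4: (21 − 12)²/12 = 81/12 = 6.7500
5: (2 − 12)²/12 = 100/12 = 8.3333
6: (13 − 12)²/12 = 1/12 = 0.0833
7: (12 − 12)²/12 = 0/12 = 0.0000
8: (9 − 12)²/12 = 9/12 = 0.7500
9: (25 − 12)²/12 = 169/12 = 14.0833
Sum = 49.500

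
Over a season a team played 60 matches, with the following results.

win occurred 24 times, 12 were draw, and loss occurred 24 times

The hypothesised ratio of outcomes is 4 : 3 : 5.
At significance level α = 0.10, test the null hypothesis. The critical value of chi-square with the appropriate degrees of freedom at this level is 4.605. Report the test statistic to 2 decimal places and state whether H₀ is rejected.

Ratio total = 12. Expected counts: 60×4/12 = 20, 60×3/12 = 15, 60×5/12 = 25.
cat         O        E   (O−E)²/E
win        24       20      0.800
draw       12       15      0.600
loss       24       25      0.040
Sum = 1.44
df = 2. Since 1.44 < 4.605, we do not reject H₀.

1.44; do not reject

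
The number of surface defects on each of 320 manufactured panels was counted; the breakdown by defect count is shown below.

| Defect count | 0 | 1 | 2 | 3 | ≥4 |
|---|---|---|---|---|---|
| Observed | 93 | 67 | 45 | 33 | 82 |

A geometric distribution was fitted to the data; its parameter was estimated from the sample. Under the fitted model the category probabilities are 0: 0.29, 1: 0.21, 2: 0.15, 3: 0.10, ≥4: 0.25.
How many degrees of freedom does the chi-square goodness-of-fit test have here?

There are k = 5 categories and 1 parameter estimated from the data, so df = 5 − 1 − 1 = 3.

3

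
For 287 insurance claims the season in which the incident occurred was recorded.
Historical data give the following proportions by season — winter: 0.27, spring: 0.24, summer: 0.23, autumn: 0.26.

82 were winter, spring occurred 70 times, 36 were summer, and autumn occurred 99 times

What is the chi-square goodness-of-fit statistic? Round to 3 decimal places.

21.890

Expected counts E_i = n·p_i: 287×0.27 = 77.49, 287×0.24 = 68.88, 287×0.23 = 66.01, 287×0.26 = 74.62.
χ² = (82−77.49)²/77.49 + (70−68.88)²/68.88 + (36−66.01)²/66.01 + (99−74.62)²/74.62
   = 0.2625 + 0.0182 + 13.6434 + 7.9655
Sum = 21.890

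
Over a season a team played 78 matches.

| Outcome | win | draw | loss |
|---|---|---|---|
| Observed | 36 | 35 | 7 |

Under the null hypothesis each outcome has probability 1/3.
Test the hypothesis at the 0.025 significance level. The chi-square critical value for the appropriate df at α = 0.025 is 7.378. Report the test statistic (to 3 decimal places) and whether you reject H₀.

Under H₀ each category has probability 1/3, so each expected count is 78/3 = 26.
χ² = (36−26)²/26 + (35−26)²/26 + (7−26)²/26
   = 3.8462 + 3.1154 + 13.8846
Sum = 20.846
df = 2. Since 20.846 > 7.378, we reject H₀.

20.846; reject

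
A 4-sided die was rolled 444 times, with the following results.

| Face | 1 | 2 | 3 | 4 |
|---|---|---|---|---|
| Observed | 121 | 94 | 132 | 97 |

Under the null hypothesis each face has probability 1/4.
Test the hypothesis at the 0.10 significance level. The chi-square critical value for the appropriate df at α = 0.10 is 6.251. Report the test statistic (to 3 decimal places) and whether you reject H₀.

9.243; reject

Under H₀ each category has probability 1/4, so each expected count is 444/4 = 111.
cat         O        E   (O−E)²/E
1         121      111     0.9009
2          94      111     2.6036
3         132      111     3.9730
4          97      111     1.7658
Sum = 9.243
df = 3. Since 9.243 > 6.251, we reject H₀.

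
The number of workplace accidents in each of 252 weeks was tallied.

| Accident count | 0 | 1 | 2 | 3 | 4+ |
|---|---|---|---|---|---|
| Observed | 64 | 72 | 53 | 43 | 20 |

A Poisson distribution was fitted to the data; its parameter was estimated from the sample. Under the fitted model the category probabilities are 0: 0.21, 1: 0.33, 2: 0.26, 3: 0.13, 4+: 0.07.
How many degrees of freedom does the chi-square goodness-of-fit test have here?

3

There are k = 5 categories and 1 parameter estimated from the data, so df = 5 − 1 − 1 = 3.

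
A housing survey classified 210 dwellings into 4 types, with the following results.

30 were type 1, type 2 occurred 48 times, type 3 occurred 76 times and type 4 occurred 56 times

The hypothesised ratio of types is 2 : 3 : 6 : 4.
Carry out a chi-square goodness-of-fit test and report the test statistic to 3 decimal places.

1.762

Ratio total = 15. Expected counts: 210×2/15 = 28, 210×3/15 = 42, 210×6/15 = 84, 210×4/15 = 56.
cat         O        E   (O−E)²/E
type 1     30       28     0.1429
type 2     48       42     0.8571
type 3     76       84     0.7619
type 4     56       56     0.0000
Sum = 1.762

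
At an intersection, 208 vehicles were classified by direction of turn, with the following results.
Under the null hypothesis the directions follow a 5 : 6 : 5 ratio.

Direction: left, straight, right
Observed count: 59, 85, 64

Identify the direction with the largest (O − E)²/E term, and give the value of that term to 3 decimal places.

straight, 0.628

Ratio total = 16. Expected counts: 208×5/16 = 65, 208×6/16 = 78, 208×5/16 = 65.
left: (59 − 65)²/65 = 36/65 = 0.5538
straight: (85 − 78)²/78 = 49/78 = 0.6282
right: (64 − 65)²/65 = 1/65 = 0.0154
The largest term is for straight: 0.628.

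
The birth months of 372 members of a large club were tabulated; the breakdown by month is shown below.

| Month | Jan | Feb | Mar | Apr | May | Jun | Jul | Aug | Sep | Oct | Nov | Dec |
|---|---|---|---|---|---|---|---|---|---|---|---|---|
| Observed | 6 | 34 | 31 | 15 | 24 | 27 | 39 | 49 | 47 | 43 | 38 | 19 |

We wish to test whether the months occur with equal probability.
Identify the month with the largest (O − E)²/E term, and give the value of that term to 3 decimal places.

Under H₀ each category has probability 1/12, so each expected count is 372/12 = 31.
cat         O        E   (O−E)²/E
Jan         6       31    20.1613
Feb        34       31     0.2903
Mar        31       31     0.0000
Apr        15       31     8.2581
May        24       31     1.5806
Jun        27       31     0.5161
Jul        39       31     2.0645
Aug        49       31    10.4516
Sep        47       31     8.2581
Oct        43       31     4.6452
Nov        38       31     1.5806
Dec        19       31     4.6452
The largest term is for Jan: 20.161.

Jan, 20.161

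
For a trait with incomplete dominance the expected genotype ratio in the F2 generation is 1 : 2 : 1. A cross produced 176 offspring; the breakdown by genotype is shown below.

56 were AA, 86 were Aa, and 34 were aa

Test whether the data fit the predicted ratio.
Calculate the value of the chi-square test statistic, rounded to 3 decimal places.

Ratio total = 4. Expected counts: 176×1/4 = 44, 176×2/4 = 88, 176×1/4 = 44.
χ² = (56−44)²/44 + (86−88)²/88 + (34−44)²/44
   = 3.2727 + 0.0455 + 2.2727
Sum = 5.591

5.591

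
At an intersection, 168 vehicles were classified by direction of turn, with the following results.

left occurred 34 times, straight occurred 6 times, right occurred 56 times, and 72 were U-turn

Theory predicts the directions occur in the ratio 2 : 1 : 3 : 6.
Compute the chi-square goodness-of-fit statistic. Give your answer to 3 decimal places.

Ratio total = 12. Expected counts: 168×2/12 = 28, 168×1/12 = 14, 168×3/12 = 42, 168×6/12 = 84.
cat           O        E   (O−E)²/E
left         34       28     1.2857
straight      6       14     4.5714
right        56       42     4.6667
U-turn       72       84     1.7143
Sum = 12.238

12.238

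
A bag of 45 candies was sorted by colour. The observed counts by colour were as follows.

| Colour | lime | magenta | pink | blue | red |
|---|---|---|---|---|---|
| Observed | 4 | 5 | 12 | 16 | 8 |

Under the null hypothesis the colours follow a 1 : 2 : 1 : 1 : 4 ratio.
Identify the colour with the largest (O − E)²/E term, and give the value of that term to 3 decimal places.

Ratio total = 9. Expected counts: 45×1/9 = 5, 45×2/9 = 10, 45×1/9 = 5, 45×1/9 = 5, 45×4/9 = 20.
lime: (4 − 5)²/5 = 1/5 = 0.2000
magenta: (5 − 10)²/10 = 25/10 = 2.5000
pink: (12 − 5)²/5 = 49/5 = 9.8000
blue: (16 − 5)²/5 = 121/5 = 24.2000
red: (8 − 20)²/20 = 144/20 = 7.2000
The largest term is for blue: 24.200.

blue, 24.200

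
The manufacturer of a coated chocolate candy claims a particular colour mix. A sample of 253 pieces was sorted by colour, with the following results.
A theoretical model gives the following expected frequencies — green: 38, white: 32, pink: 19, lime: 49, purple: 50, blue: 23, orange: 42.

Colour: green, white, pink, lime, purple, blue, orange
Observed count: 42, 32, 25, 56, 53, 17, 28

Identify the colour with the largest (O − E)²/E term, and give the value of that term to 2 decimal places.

green: (42 − 38)²/38 = 16/38 = 0.421
white: (32 − 32)²/32 = 0/32 = 0.000
pink: (25 − 19)²/19 = 36/19 = 1.895
lime: (56 − 49)²/49 = 49/49 = 1.000
purple: (53 − 50)²/50 = 9/50 = 0.180
blue: (17 − 23)²/23 = 36/23 = 1.565
orange: (28 − 42)²/42 = 196/42 = 4.667
The largest term is for orange: 4.67.

orange, 4.67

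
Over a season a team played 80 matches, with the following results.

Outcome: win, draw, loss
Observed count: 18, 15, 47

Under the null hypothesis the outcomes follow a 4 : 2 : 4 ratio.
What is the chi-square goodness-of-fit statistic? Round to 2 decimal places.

Ratio total = 10. Expected counts: 80×4/10 = 32, 80×2/10 = 16, 80×4/10 = 32.
χ² = (18−32)²/32 + (15−16)²/16 + (47−32)²/32
   = 6.125 + 0.063 + 7.031
Sum = 13.22

13.22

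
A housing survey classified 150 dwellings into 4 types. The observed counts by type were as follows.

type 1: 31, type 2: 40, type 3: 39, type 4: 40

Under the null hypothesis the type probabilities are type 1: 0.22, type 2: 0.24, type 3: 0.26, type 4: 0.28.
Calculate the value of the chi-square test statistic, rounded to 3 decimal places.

Expected counts E_i = n·p_i: 150×0.22 = 33, 150×0.24 = 36, 150×0.26 = 39, 150×0.28 = 42.
type 1: (31 − 33)²/33 = 4/33 = 0.1212
type 2: (40 − 36)²/36 = 16/36 = 0.4444
type 3: (39 − 39)²/39 = 0/39 = 0.0000
type 4: (40 − 42)²/42 = 4/42 = 0.0952
Sum = 0.661

0.661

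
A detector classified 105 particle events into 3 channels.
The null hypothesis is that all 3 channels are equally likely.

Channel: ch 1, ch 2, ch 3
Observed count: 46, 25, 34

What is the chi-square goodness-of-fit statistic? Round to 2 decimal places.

6.34

Expected count for each of the 3 categories: 105/3 = 35.
cat         O        E   (O−E)²/E
ch 1       46       35      3.457
ch 2       25       35      2.857
ch 3       34       35      0.029
Sum = 6.34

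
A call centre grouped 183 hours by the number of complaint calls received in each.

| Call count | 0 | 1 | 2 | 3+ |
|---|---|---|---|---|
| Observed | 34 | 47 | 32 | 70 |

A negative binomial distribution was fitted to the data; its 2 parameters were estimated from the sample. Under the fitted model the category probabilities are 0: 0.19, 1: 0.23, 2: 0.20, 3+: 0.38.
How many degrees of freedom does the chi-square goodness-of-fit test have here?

There are k = 4 categories and 2 parameters estimated from the data, so df = 4 − 1 − 2 = 1.

1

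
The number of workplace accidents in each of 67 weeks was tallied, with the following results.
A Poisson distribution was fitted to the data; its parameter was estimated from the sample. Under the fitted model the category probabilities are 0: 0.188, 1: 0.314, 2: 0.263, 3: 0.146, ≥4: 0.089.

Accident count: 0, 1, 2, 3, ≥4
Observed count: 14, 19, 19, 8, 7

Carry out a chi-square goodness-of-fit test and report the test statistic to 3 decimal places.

Expected counts E_i = n·p_i: 67×0.188 = 12.596, 67×0.314 = 21.038, 67×0.263 = 17.621, 67×0.146 = 9.782, 67×0.089 = 5.963.
0: (14 − 12.596)²/12.596 = 1.971216/12.596 = 0.1565
1: (19 − 21.038)²/21.038 = 4.153444/21.038 = 0.1974
2: (19 − 17.621)²/17.621 = 1.901641/17.621 = 0.1079
3: (8 − 9.782)²/9.782 = 3.175524/9.782 = 0.3246
≥4: (7 − 5.963)²/5.963 = 1.075369/5.963 = 0.1803
Sum = 0.967

0.967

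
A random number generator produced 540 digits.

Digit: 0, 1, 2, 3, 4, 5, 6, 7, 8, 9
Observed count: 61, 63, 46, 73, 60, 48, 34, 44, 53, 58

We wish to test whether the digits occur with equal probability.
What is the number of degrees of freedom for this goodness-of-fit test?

9

There are k = 10 categories and no parameters were estimated from the data, so df = 10 − 1 = 9.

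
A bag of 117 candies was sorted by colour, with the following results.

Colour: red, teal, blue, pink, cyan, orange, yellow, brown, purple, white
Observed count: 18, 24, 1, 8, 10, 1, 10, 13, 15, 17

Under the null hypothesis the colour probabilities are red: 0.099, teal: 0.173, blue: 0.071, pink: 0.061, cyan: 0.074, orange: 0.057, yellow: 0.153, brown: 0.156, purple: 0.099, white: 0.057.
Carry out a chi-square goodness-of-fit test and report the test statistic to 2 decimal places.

37.82

Expected counts E_i = n·p_i: 117×0.099 = 11.583, 117×0.173 = 20.241, 117×0.071 = 8.307, 117×0.061 = 7.137, 117×0.074 = 8.658, 117×0.057 = 6.669, 117×0.153 = 17.901, 117×0.156 = 18.252, 117×0.099 = 11.583, 117×0.057 = 6.669.
cat         O        E   (O−E)²/E
red        18   11.583      3.555
teal       24   20.241      0.698
blue        1    8.307      6.427
pink        8    7.137      0.104
cyan       10    8.658      0.208
orange      1    6.669      4.819
yellow     10   17.901      3.487
brown      13   18.252      1.511
purple     15   11.583      1.008
white      17    6.669     16.004
Sum = 37.82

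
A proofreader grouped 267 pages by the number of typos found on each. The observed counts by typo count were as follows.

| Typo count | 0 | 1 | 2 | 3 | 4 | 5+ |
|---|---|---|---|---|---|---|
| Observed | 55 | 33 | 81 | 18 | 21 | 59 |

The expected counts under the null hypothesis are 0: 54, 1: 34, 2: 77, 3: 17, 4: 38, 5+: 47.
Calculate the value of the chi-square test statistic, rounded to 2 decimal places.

10.98

0: (55 − 54)²/54 = 1/54 = 0.019
1: (33 − 34)²/34 = 1/34 = 0.029
2: (81 − 77)²/77 = 16/77 = 0.208
3: (18 − 17)²/17 = 1/17 = 0.059
4: (21 − 38)²/38 = 289/38 = 7.605
5+: (59 − 47)²/47 = 144/47 = 3.064
Sum = 10.98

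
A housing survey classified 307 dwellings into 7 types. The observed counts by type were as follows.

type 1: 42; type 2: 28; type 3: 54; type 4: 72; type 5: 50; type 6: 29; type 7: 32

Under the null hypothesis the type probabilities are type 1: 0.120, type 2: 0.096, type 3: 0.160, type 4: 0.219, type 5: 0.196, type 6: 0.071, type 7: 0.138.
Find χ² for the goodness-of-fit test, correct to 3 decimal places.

Expected counts E_i = n·p_i: 307×0.120 = 36.84, 307×0.096 = 29.472, 307×0.160 = 49.12, 307×0.219 = 67.233, 307×0.196 = 60.172, 307×0.071 = 21.797, 307×0.138 = 42.366.
χ² = (42−36.84)²/36.84 + (28−29.472)²/29.472 + (54−49.12)²/49.12 + (72−67.233)²/67.233 + (50−60.172)²/60.172 + (29−21.797)²/21.797 + (32−42.366)²/42.366
   = 0.7227 + 0.0735 + 0.4848 + 0.3380 + 1.7196 + 2.3803 + 2.5363
Sum = 8.255

8.255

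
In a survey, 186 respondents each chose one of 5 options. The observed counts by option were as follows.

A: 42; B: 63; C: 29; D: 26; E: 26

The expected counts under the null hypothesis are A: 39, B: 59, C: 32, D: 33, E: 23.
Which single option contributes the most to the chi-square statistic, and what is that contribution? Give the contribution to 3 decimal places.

cat         O        E   (O−E)²/E
A          42       39     0.2308
B          63       59     0.2712
C          29       32     0.2813
D          26       33     1.4848
E          26       23     0.3913
The largest term is for D: 1.485.

D, 1.485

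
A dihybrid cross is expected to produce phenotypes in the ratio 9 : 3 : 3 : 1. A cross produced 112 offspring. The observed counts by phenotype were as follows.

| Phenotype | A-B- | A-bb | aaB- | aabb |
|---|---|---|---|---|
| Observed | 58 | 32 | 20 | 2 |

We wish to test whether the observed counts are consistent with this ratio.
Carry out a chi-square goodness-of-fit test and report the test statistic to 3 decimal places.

Ratio total = 16. Expected counts: 112×9/16 = 63, 112×3/16 = 21, 112×3/16 = 21, 112×1/16 = 7.
cat         O        E   (O−E)²/E
A-B-       58       63     0.3968
A-bb       32       21     5.7619
aaB-       20       21     0.0476
aabb        2        7     3.5714
Sum = 9.778

9.778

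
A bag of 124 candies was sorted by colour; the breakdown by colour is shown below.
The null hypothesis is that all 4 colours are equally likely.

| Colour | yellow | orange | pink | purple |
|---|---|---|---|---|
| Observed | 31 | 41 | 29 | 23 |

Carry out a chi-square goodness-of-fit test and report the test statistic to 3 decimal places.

Under H₀ each category has probability 1/4, so each expected count is 124/4 = 31.
χ² = (31−31)²/31 + (41−31)²/31 + (29−31)²/31 + (23−31)²/31
   = 0.0000 + 3.2258 + 0.1290 + 2.0645
Sum = 5.419

5.419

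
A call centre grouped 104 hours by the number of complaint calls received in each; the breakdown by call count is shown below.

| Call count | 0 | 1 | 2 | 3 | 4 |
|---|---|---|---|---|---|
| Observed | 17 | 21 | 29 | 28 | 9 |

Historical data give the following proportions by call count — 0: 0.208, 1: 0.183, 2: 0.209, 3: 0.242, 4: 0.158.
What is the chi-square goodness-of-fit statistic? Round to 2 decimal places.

Expected counts E_i = n·p_i: 104×0.208 = 21.632, 104×0.183 = 19.032, 104×0.209 = 21.736, 104×0.242 = 25.168, 104×0.158 = 16.432.
χ² = (17−21.632)²/21.632 + (21−19.032)²/19.032 + (29−21.736)²/21.736 + (28−25.168)²/25.168 + (9−16.432)²/16.432
   = 0.992 + 0.204 + 2.428 + 0.319 + 3.361
Sum = 7.30

7.30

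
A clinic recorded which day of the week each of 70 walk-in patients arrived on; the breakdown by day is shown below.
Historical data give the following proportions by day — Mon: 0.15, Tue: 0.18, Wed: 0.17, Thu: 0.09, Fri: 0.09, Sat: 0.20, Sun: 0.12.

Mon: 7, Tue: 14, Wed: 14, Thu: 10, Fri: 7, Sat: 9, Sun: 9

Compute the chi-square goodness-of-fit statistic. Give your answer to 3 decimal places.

Expected counts E_i = n·p_i: 70×0.15 = 10.5, 70×0.18 = 12.6, 70×0.17 = 11.9, 70×0.09 = 6.3, 70×0.09 = 6.3, 70×0.20 = 14, 70×0.12 = 8.4.
cat         O        E   (O−E)²/E
Mon         7     10.5     1.1667
Tue        14     12.6     0.1556
Wed        14     11.9     0.3706
Thu        10      6.3     2.1730
Fri         7      6.3     0.0778
Sat         9       14     1.7857
Sun         9      8.4     0.0429
Sum = 5.772

5.772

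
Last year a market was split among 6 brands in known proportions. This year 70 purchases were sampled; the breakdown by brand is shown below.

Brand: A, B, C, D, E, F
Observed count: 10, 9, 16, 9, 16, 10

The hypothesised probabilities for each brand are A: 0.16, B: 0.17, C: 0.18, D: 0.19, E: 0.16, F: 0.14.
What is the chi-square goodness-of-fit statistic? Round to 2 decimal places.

5.20

Expected counts E_i = n·p_i: 70×0.16 = 11.2, 70×0.17 = 11.9, 70×0.18 = 12.6, 70×0.19 = 13.3, 70×0.16 = 11.2, 70×0.14 = 9.8.
cat         O        E   (O−E)²/E
A          10     11.2      0.129
B           9     11.9      0.707
C          16     12.6      0.917
D           9     13.3      1.390
E          16     11.2      2.057
F          10      9.8      0.004
Sum = 5.20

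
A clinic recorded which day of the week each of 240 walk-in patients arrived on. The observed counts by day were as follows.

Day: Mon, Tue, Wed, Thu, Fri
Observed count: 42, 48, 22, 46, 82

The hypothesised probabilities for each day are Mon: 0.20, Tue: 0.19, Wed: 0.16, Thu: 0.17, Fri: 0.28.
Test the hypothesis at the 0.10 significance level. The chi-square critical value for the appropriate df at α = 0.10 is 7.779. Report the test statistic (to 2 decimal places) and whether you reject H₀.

11.80; reject

Expected counts E_i = n·p_i: 240×0.20 = 48, 240×0.19 = 45.6, 240×0.16 = 38.4, 240×0.17 = 40.8, 240×0.28 = 67.2.
χ² = (42−48)²/48 + (48−45.6)²/45.6 + (22−38.4)²/38.4 + (46−40.8)²/40.8 + (82−67.2)²/67.2
   = 0.750 + 0.126 + 7.004 + 0.663 + 3.260
Sum = 11.80
df = 4. Since 11.80 > 7.779, we reject H₀.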